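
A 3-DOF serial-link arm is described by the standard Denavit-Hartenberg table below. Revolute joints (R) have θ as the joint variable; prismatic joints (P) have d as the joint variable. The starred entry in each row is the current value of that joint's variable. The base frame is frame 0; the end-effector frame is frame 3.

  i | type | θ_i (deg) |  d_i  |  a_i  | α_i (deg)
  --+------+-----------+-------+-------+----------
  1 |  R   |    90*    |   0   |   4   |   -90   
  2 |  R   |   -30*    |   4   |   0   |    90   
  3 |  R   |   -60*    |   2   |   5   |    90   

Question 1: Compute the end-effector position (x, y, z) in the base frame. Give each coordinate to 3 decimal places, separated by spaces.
0.330 5.165 2.982

after link 1: o_1 = (0.0000, 4.0000, 0.0000)
after link 2: o_2 = (-4.0000, 4.0000, 0.0000)
after link 3: o_3 = (0.3301, 5.1651, 2.9821)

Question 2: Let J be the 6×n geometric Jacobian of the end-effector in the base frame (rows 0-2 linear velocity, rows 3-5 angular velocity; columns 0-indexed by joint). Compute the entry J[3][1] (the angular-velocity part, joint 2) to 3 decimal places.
axis z_1 = (-1.0000,0.0000,0.0000); lever o_n−o_1 = (0.3301,1.1651,2.9821)
cross product → J_v[:, 1] = (0.0000,2.9821,-1.1651)
J_ω[:, 1] = z_1
entry J[3][1] = -1.0000

-1.000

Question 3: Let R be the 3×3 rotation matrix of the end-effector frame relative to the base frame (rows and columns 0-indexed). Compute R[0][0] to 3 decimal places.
0.866

End-effector x-axis (col 0 of R) = (0.8660,0.4330,0.2500)
R[0][0] = 0.8660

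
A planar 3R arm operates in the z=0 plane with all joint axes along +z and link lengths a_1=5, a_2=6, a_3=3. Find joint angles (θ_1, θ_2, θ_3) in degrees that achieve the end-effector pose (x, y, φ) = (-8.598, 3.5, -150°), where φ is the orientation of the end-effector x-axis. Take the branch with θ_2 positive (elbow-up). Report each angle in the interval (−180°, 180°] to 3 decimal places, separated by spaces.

wrist centre = target − a_3·(cos φ, sin φ) = (-5.9999, 5.0000)
cos θ_2 = (60.9991−5²−6²)/(2·5·6) = -0.0000; θ_2 = 90.0009° (elbow-up)
β = atan2(5.0000,-5.9999) = 140.1941°; ψ = atan2(6.0000,4.9999) = 50.1949°
θ_1 = β − ψ = 89.9991°
θ_3 = φ − θ_1 − θ_2 = 30.0000° (wrapped to (-180°,180°])

89.999 90.001 30.000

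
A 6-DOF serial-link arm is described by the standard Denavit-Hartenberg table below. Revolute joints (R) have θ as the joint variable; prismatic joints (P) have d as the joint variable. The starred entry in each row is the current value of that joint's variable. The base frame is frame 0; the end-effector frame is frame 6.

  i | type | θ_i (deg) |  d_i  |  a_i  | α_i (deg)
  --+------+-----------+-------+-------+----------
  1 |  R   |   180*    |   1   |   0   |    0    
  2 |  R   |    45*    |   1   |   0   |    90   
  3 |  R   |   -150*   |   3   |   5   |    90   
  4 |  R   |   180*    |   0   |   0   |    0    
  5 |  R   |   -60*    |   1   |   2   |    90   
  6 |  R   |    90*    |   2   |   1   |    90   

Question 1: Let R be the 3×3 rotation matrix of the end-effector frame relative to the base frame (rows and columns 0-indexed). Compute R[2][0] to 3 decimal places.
0.866

End-effector x-axis (col 0 of R) = (0.3536,0.3536,0.8660)
R[2][0] = 0.8660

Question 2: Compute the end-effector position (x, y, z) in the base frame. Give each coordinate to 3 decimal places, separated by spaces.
after link 1: o_1 = (0.0000, 0.0000, 1.0000)
after link 2: o_2 = (0.0000, 0.0000, 2.0000)
after link 3: o_3 = (0.9405, 5.1832, -0.5000)
after link 4: o_4 = (0.9405, 5.1832, -0.5000)
after link 5: o_5 = (-0.5430, 6.1491, 0.8660)
after link 6: o_6 = (0.1641, 8.2704, 0.8660)

0.164 8.270 0.866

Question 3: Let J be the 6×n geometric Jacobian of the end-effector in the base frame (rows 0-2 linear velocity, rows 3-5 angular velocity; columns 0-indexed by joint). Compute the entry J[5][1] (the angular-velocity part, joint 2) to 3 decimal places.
axis z_1 = (0.0000,0.0000,1.0000); lever o_n−o_1 = (0.1641,8.2704,-0.1340)
cross product → J_v[:, 1] = (-8.2704,0.1641,0.0000)
J_ω[:, 1] = z_1
entry J[5][1] = 1.0000

1.000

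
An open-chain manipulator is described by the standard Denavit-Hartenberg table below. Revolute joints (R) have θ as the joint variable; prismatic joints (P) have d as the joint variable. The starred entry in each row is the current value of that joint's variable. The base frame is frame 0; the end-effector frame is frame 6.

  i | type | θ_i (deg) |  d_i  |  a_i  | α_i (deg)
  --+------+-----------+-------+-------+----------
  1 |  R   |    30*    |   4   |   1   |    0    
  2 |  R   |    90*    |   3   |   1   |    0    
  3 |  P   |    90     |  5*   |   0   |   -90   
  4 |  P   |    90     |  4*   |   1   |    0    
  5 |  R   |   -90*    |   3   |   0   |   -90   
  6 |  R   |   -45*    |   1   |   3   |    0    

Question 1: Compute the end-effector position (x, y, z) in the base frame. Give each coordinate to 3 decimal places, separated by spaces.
3.090 -7.594 10.000

after link 1: o_1 = (0.8660, 0.5000, 4.0000)
after link 2: o_2 = (0.3660, 1.3660, 7.0000)
after link 3: o_3 = (0.3660, 1.3660, 12.0000)
after link 4: o_4 = (2.3660, -2.0981, 11.0000)
after link 5: o_5 = (3.8660, -4.6962, 11.0000)
after link 6: o_6 = (3.0896, -7.5939, 10.0000)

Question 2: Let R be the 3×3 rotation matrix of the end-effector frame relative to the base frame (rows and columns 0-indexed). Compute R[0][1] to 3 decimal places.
-0.966

End-effector y-axis (col 1 of R) = (-0.9659,0.2588,-0.0000)
R[0][1] = -0.9659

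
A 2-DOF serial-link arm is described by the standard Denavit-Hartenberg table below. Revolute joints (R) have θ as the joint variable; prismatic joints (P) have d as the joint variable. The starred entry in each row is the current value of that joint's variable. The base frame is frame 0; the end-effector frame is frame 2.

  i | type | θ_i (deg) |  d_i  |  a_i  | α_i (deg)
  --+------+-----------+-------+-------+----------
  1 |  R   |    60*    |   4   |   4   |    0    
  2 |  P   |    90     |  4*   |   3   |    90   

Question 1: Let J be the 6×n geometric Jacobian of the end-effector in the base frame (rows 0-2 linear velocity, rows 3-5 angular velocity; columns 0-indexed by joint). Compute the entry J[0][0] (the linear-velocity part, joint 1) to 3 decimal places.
axis z_0 = ẑ; lever o_n−o_0 = (-0.5981,4.9641,8.0000)
cross product → J_v[:, 0] = (-4.9641,-0.5981,0.0000)
J_ω[:, 0] = z_0
entry J[0][0] = -4.9641

-4.964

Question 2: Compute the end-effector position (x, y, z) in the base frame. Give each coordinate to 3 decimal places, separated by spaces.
-0.598 4.964 8.000

after link 1: o_1 = (2.0000, 3.4641, 4.0000)
after link 2: o_2 = (-0.5981, 4.9641, 8.0000)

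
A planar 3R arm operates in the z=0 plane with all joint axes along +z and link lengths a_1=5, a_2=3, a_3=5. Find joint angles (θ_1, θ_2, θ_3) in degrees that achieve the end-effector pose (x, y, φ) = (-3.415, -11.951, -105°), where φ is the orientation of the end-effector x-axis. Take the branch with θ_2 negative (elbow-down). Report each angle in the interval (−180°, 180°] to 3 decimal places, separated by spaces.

wrist centre = target − a_3·(cos φ, sin φ) = (-2.1209, -7.1214)
cos θ_2 = (55.2122−5²−3²)/(2·5·3) = 0.7071; θ_2 = -45.0028° (elbow-down)
β = atan2(-7.1214,-2.1209) = -106.5847°; ψ = atan2(-2.1214,7.1212) = -16.5889°
θ_1 = β − ψ = -89.9958°
θ_3 = φ − θ_1 − θ_2 = 29.9986° (wrapped to (-180°,180°])

-89.996 -45.003 29.999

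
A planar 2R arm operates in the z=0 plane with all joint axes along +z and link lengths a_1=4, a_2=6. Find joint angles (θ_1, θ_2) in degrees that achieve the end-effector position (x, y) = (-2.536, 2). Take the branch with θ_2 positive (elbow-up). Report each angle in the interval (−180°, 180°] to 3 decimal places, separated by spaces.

30.003 149.999

cos θ_2 = (10.4313−4²−6²)/(2·4·6) = -0.8660; θ_2 = 149.9988° (elbow-up)
β = atan2(2.0000,-2.5360) = 141.7392°; ψ = atan2(3.0001,-1.1961) = 111.7362°
θ_1 = β − ψ = 30.0029°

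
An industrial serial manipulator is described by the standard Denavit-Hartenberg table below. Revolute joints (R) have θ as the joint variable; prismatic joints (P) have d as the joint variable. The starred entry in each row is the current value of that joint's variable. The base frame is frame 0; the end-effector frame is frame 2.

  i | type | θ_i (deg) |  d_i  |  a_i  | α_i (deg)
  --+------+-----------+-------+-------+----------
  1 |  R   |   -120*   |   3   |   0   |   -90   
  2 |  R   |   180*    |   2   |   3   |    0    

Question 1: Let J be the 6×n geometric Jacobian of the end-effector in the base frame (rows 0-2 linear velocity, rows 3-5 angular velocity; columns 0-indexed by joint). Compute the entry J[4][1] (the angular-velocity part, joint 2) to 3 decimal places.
-0.500

axis z_1 = (0.8660,-0.5000,0.0000); lever o_n−o_1 = (3.2321,1.5981,-0.0000)
cross product → J_v[:, 1] = (0.0000,0.0000,3.0000)
J_ω[:, 1] = z_1
entry J[4][1] = -0.5000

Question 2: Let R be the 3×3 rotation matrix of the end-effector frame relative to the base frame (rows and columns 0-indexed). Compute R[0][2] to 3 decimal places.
0.866

End-effector z-axis (col 2 of R) = (0.8660,-0.5000,0.0000)
R[0][2] = 0.8660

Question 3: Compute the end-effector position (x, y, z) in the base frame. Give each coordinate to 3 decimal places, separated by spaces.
after link 1: o_1 = (0.0000, 0.0000, 3.0000)
after link 2: o_2 = (3.2321, 1.5981, 3.0000)

3.232 1.598 3.000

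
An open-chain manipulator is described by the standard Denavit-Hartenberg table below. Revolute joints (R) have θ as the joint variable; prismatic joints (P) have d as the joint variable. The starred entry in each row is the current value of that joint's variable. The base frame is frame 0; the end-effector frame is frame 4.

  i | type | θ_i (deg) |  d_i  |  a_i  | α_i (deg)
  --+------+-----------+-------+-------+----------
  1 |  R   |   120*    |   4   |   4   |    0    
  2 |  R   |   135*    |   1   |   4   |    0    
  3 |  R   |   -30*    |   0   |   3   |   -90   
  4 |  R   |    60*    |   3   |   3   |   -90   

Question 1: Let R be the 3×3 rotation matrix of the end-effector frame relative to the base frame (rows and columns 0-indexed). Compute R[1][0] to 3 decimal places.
End-effector x-axis (col 0 of R) = (-0.3536,-0.3536,-0.8660)
R[1][0] = -0.3536

-0.354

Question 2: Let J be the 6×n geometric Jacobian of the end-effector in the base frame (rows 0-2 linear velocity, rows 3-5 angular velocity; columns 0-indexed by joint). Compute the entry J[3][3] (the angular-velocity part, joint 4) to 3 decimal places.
0.707

axis z_3 = (0.7071,-0.7071,0.0000); lever o_n−o_3 = (1.0607,-3.1820,-2.5981)
cross product → J_v[:, 3] = (1.8371,1.8371,-1.5000)
J_ω[:, 3] = z_3
entry J[3][3] = 0.7071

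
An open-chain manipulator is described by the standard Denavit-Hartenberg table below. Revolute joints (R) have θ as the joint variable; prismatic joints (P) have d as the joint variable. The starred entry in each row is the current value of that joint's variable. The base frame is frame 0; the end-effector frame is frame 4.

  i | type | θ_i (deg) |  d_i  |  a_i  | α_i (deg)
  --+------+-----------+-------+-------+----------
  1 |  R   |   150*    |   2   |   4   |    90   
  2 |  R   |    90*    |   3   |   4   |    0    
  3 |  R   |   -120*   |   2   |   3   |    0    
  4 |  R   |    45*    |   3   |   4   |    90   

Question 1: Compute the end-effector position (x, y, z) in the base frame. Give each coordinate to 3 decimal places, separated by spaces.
-5.060 12.159 5.535

after link 1: o_1 = (-3.4641, 2.0000, 2.0000)
after link 2: o_2 = (-1.9641, 4.5981, 6.0000)
after link 3: o_3 = (-3.2141, 7.6292, 4.5000)
after link 4: o_4 = (-5.0602, 12.1591, 5.5353)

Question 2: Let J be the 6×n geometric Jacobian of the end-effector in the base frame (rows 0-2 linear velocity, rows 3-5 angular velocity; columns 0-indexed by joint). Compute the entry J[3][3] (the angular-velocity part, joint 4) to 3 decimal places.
axis z_3 = (0.5000,0.8660,0.0000); lever o_n−o_3 = (-1.8461,4.5299,1.0353)
cross product → J_v[:, 3] = (0.8966,-0.5176,3.8637)
J_ω[:, 3] = z_3
entry J[3][3] = 0.5000

0.500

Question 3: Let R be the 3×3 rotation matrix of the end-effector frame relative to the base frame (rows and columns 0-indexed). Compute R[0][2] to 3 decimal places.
-0.224

End-effector z-axis (col 2 of R) = (-0.2241,0.1294,-0.9659)
R[0][2] = -0.2241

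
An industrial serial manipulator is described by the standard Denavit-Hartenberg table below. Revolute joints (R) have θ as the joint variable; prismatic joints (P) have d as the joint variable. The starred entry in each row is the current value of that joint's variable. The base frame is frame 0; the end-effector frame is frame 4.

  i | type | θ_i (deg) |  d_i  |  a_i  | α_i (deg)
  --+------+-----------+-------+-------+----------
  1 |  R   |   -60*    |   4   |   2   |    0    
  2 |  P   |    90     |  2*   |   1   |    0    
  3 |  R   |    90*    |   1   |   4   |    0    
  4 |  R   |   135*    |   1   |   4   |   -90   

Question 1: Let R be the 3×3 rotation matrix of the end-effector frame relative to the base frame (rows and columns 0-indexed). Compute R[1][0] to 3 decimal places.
-0.966

End-effector x-axis (col 0 of R) = (-0.2588,-0.9659,0.0000)
R[1][0] = -0.9659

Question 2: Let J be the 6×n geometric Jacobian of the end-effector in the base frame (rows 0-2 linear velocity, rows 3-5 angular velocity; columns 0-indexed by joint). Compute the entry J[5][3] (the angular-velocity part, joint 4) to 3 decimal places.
axis z_3 = (0.0000,0.0000,1.0000); lever o_n−o_3 = (-1.0353,-3.8637,1.0000)
cross product → J_v[:, 3] = (3.8637,-1.0353,0.0000)
J_ω[:, 3] = z_3
entry J[5][3] = 1.0000

1.000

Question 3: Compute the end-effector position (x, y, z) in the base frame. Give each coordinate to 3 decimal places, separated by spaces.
after link 1: o_1 = (1.0000, -1.7321, 4.0000)
after link 2: o_2 = (1.8660, -1.2321, 6.0000)
after link 3: o_3 = (-0.1340, 2.2321, 7.0000)
after link 4: o_4 = (-1.1693, -1.6317, 8.0000)

-1.169 -1.632 8.000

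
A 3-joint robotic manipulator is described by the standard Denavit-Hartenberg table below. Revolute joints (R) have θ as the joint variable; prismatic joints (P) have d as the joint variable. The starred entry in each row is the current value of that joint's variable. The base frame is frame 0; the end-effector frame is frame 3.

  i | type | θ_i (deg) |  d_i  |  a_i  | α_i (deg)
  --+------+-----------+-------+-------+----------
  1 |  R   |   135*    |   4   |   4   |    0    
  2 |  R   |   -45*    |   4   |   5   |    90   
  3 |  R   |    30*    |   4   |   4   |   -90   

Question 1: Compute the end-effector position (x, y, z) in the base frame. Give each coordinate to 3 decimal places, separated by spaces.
1.172 11.293 10.000

after link 1: o_1 = (-2.8284, 2.8284, 4.0000)
after link 2: o_2 = (-2.8284, 7.8284, 8.0000)
after link 3: o_3 = (1.1716, 11.2925, 10.0000)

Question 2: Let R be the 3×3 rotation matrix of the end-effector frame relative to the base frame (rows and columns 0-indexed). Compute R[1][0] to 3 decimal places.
End-effector x-axis (col 0 of R) = (-0.0000,0.8660,0.5000)
R[1][0] = 0.8660

0.866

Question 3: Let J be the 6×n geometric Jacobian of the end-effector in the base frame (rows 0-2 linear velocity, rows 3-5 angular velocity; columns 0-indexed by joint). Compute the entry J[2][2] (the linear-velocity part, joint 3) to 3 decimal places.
axis z_2 = (1.0000,0.0000,0.0000); lever o_n−o_2 = (4.0000,3.4641,2.0000)
cross product → J_v[:, 2] = (-0.0000,-2.0000,3.4641)
J_ω[:, 2] = z_2
entry J[2][2] = 3.4641

3.464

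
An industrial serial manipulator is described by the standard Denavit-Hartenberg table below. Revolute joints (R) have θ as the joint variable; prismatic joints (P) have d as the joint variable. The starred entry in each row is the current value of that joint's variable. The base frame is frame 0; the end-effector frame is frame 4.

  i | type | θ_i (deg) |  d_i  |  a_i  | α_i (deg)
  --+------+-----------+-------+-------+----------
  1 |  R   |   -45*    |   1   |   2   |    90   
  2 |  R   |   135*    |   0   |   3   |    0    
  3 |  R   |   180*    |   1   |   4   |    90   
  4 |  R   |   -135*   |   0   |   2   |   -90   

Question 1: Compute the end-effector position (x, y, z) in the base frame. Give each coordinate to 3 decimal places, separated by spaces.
after link 1: o_1 = (1.4142, -1.4142, 1.0000)
after link 2: o_2 = (-0.0858, 0.0858, 3.1213)
after link 3: o_3 = (1.2071, -2.6213, 0.2929)
after link 4: o_4 = (1.5000, -0.9142, 1.2929)

1.500 -0.914 1.293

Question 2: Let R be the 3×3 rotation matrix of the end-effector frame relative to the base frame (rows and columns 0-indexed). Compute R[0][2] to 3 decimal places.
End-effector z-axis (col 2 of R) = (0.8536,0.1464,-0.5000)
R[0][2] = 0.8536

0.854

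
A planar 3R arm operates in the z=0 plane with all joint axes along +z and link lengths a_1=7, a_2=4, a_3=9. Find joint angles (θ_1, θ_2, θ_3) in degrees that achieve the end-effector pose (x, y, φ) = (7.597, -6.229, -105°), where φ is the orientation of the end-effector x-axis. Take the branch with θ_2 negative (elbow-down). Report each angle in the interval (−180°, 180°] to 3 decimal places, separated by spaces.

wrist centre = target − a_3·(cos φ, sin φ) = (9.9264, 2.4643)
cos θ_2 = (104.6058−7²−4²)/(2·7·4) = 0.7072; θ_2 = -44.9887° (elbow-down)
β = atan2(2.4643,9.9264) = 13.9424°; ψ = atan2(-2.8279,9.8290) = -16.0509°
θ_1 = β − ψ = 29.9933°
θ_3 = φ − θ_1 − θ_2 = -90.0046° (wrapped to (-180°,180°])

29.993 -44.989 -90.005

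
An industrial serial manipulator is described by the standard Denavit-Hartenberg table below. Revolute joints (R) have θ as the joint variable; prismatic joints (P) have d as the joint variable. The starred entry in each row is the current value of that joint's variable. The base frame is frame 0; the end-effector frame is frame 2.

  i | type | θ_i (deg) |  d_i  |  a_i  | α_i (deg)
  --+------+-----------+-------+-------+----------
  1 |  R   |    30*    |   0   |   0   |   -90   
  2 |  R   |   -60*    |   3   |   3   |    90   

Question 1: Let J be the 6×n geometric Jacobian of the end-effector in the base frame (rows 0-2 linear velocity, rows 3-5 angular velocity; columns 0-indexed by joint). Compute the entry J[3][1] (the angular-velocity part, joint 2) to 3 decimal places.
-0.500

axis z_1 = (-0.5000,0.8660,0.0000); lever o_n−o_1 = (-0.2010,3.3481,2.5981)
cross product → J_v[:, 1] = (2.2500,1.2990,-1.5000)
J_ω[:, 1] = z_1
entry J[3][1] = -0.5000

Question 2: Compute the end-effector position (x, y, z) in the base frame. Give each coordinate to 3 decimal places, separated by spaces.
after link 1: o_1 = (0.0000, 0.0000, 0.0000)
after link 2: o_2 = (-0.2010, 3.3481, 2.5981)

-0.201 3.348 2.598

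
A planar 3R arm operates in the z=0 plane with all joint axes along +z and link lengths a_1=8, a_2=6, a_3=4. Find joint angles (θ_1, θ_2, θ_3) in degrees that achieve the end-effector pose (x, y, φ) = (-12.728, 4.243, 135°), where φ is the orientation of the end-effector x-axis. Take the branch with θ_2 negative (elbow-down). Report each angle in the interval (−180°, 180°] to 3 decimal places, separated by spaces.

wrist centre = target − a_3·(cos φ, sin φ) = (-9.8996, 1.4146)
cos θ_2 = (100.0026−8²−6²)/(2·8·6) = 0.0000; θ_2 = -89.9985° (elbow-down)
β = atan2(1.4146,-9.8996) = 171.8679°; ψ = atan2(-6.0000,8.0002) = -36.8693°
θ_1 = β − ψ = 208.7373°
θ_3 = φ − θ_1 − θ_2 = 16.2612° (wrapped to (-180°,180°])

-151.263 -89.998 16.261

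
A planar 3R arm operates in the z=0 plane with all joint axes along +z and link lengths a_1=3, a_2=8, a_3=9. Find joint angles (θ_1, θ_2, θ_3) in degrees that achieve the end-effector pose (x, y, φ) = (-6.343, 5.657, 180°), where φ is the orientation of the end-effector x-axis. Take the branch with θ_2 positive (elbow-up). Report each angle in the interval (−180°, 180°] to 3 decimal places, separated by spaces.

wrist centre = target − a_3·(cos φ, sin φ) = (2.6570, 5.6570)
cos θ_2 = (39.0613−3²−8²)/(2·3·8) = -0.7071; θ_2 = 134.9959° (elbow-up)
β = atan2(5.6570,2.6570) = 64.8413°; ψ = atan2(5.6573,-2.6565) = 115.1531°
θ_1 = β − ψ = -50.3118°
θ_3 = φ − θ_1 − θ_2 = 95.3159° (wrapped to (-180°,180°])

-50.312 134.996 95.316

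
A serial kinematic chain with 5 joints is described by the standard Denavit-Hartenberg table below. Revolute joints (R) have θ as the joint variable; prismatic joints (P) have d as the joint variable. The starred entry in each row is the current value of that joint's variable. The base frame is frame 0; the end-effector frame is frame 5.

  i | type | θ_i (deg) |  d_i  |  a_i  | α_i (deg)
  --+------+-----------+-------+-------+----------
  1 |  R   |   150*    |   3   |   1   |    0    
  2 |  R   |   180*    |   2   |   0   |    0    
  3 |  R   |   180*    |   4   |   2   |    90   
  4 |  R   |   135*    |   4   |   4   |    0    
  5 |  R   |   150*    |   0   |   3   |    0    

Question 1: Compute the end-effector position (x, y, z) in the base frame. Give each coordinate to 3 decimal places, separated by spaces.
1.179 3.938 8.931

after link 1: o_1 = (-0.8660, 0.5000, 3.0000)
after link 2: o_2 = (-0.8660, 0.5000, 5.0000)
after link 3: o_3 = (-2.5981, 1.5000, 9.0000)
after link 4: o_4 = (1.8514, 3.5499, 11.8284)
after link 5: o_5 = (1.1790, 3.9381, 8.9306)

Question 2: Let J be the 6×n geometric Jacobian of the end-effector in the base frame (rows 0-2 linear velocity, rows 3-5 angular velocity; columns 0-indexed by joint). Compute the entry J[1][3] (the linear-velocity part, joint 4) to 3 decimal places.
0.035

axis z_3 = (0.5000,0.8660,0.0000); lever o_n−o_3 = (3.7771,2.4381,-0.0694)
cross product → J_v[:, 3] = (-0.0601,0.0347,-2.0520)
J_ω[:, 3] = z_3
entry J[1][3] = 0.0347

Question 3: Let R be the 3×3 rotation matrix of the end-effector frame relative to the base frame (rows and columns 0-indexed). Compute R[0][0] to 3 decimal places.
End-effector x-axis (col 0 of R) = (-0.2241,0.1294,-0.9659)
R[0][0] = -0.2241

-0.224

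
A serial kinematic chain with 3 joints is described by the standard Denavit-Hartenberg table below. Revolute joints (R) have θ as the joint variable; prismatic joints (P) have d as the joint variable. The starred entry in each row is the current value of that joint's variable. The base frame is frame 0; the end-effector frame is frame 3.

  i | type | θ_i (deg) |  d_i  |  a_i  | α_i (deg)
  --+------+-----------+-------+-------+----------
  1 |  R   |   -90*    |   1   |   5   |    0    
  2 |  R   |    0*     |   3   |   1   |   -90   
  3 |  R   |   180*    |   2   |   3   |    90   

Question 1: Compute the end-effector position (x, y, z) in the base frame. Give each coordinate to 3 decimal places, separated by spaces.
2.000 -3.000 4.000

after link 1: o_1 = (0.0000, -5.0000, 1.0000)
after link 2: o_2 = (0.0000, -6.0000, 4.0000)
after link 3: o_3 = (2.0000, -3.0000, 4.0000)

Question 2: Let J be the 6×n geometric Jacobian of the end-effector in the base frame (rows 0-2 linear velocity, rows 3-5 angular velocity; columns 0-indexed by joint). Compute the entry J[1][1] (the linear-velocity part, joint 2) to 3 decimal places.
2.000

axis z_1 = (0.0000,0.0000,1.0000); lever o_n−o_1 = (2.0000,2.0000,3.0000)
cross product → J_v[:, 1] = (-2.0000,2.0000,0.0000)
J_ω[:, 1] = z_1
entry J[1][1] = 2.0000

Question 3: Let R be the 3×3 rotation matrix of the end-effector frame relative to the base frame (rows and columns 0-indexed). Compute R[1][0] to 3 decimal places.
1.000

End-effector x-axis (col 0 of R) = (-0.0000,1.0000,-0.0000)
R[1][0] = 1.0000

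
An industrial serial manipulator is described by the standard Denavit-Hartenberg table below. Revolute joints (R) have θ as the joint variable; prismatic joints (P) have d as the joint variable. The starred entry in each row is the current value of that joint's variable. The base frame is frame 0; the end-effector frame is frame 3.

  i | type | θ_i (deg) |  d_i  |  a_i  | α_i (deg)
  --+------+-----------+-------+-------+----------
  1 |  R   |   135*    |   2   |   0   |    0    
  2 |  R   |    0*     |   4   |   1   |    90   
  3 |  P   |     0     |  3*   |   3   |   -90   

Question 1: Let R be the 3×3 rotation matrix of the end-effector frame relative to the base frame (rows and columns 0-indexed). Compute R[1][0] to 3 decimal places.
0.707

End-effector x-axis (col 0 of R) = (-0.7071,0.7071,0.0000)
R[1][0] = 0.7071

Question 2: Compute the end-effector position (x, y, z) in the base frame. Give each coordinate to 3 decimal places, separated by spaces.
after link 1: o_1 = (0.0000, 0.0000, 2.0000)
after link 2: o_2 = (-0.7071, 0.7071, 6.0000)
after link 3: o_3 = (-0.7071, 4.9497, 6.0000)

-0.707 4.950 6.000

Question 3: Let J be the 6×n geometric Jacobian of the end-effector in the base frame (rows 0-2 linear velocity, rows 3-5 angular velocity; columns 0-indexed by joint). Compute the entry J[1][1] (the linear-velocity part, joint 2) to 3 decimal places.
axis z_1 = (0.0000,0.0000,1.0000); lever o_n−o_1 = (-0.7071,4.9497,4.0000)
cross product → J_v[:, 1] = (-4.9497,-0.7071,0.0000)
J_ω[:, 1] = z_1
entry J[1][1] = -0.7071

-0.707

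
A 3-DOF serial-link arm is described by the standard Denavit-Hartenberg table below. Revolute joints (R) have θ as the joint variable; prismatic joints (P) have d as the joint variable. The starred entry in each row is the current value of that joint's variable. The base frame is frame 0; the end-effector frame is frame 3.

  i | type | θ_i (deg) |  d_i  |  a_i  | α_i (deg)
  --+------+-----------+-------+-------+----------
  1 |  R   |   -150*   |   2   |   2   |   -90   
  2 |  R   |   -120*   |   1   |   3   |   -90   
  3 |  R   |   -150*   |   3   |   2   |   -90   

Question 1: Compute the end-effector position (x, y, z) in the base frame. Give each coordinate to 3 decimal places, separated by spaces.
-2.433 -3.714 4.598

after link 1: o_1 = (-1.7321, -1.0000, 2.0000)
after link 2: o_2 = (0.0670, -1.1160, 4.5981)
after link 3: o_3 = (-2.4330, -3.7141, 4.5981)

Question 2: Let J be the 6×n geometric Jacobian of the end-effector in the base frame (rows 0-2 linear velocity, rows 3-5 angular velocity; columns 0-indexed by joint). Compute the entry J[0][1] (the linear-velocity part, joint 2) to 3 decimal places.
axis z_1 = (0.5000,-0.8660,0.0000); lever o_n−o_1 = (-0.7010,-2.7141,2.5981)
cross product → J_v[:, 1] = (-2.2500,-1.2990,-1.9641)
J_ω[:, 1] = z_1
entry J[0][1] = -2.2500

-2.250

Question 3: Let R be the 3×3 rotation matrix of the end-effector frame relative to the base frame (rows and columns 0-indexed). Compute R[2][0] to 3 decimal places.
End-effector x-axis (col 0 of R) = (-0.1250,-0.6495,-0.7500)
R[2][0] = -0.7500

-0.750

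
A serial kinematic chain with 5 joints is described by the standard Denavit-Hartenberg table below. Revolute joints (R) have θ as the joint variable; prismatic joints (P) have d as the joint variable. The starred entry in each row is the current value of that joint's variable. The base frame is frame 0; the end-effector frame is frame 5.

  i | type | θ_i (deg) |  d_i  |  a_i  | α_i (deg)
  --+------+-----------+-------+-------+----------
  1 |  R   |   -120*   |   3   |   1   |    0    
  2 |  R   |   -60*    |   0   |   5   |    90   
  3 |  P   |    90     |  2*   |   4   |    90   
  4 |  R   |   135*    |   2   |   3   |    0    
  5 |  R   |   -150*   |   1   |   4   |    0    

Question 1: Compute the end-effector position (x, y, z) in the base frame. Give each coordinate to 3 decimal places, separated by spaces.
after link 1: o_1 = (-0.5000, -0.8660, 3.0000)
after link 2: o_2 = (-5.5000, -0.8660, 3.0000)
after link 3: o_3 = (-5.5000, 1.1340, 7.0000)
after link 4: o_4 = (-7.5000, 3.2553, 4.8787)
after link 5: o_5 = (-8.5000, 2.2200, 8.7424)

-8.500 2.220 8.742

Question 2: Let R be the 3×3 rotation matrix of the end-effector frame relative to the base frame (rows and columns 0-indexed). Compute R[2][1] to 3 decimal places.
End-effector y-axis (col 1 of R) = (-0.0000,0.9659,0.2588)
R[2][1] = 0.2588

0.259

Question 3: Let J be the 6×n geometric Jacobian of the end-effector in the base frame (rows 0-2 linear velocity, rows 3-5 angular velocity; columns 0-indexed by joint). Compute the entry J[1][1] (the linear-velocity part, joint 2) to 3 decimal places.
-8.000

axis z_1 = (0.0000,0.0000,1.0000); lever o_n−o_1 = (-8.0000,3.0860,5.7424)
cross product → J_v[:, 1] = (-3.0860,-8.0000,0.0000)
J_ω[:, 1] = z_1
entry J[1][1] = -8.0000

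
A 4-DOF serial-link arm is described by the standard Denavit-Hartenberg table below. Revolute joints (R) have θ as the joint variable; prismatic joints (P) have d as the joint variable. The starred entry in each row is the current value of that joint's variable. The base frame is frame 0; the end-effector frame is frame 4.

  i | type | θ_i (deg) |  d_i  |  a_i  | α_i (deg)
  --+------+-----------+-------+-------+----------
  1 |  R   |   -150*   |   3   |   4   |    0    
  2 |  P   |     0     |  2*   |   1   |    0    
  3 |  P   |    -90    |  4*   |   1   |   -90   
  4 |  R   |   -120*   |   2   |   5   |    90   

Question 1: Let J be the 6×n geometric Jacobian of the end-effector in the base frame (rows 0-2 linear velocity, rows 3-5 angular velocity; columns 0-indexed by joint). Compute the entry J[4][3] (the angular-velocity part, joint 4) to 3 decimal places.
axis z_3 = (-0.8660,-0.5000,0.0000); lever o_n−o_3 = (-0.4821,-3.1651,4.3301)
cross product → J_v[:, 3] = (-2.1651,3.7500,2.5000)
J_ω[:, 3] = z_3
entry J[4][3] = -0.5000

-0.500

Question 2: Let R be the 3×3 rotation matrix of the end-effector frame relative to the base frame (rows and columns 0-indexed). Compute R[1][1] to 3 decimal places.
-0.500

End-effector y-axis (col 1 of R) = (-0.8660,-0.5000,0.0000)
R[1][1] = -0.5000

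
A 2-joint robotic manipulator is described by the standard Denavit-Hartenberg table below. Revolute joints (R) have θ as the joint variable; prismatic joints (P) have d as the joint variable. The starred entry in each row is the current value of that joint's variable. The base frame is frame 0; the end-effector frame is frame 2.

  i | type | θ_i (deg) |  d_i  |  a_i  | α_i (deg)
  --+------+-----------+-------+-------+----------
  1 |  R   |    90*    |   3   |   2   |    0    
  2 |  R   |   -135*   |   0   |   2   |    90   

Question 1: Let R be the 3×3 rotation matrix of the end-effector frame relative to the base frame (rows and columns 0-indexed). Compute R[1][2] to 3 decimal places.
End-effector z-axis (col 2 of R) = (-0.7071,-0.7071,0.0000)
R[1][2] = -0.7071

-0.707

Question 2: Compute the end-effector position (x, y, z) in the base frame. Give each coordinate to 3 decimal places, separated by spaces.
1.414 0.586 3.000

after link 1: o_1 = (0.0000, 2.0000, 3.0000)
after link 2: o_2 = (1.4142, 0.5858, 3.0000)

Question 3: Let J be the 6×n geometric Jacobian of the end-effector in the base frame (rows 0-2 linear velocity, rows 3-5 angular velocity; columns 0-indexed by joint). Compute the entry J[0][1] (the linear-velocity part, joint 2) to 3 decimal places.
axis z_1 = (0.0000,0.0000,1.0000); lever o_n−o_1 = (1.4142,-1.4142,0.0000)
cross product → J_v[:, 1] = (1.4142,1.4142,-0.0000)
J_ω[:, 1] = z_1
entry J[0][1] = 1.4142

1.414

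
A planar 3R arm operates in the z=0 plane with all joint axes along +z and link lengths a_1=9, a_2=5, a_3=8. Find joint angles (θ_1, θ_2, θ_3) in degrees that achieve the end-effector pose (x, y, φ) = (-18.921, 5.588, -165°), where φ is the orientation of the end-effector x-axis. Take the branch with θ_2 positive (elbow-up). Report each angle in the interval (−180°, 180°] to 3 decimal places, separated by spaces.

135.002 29.990 30.008

wrist centre = target − a_3·(cos φ, sin φ) = (-11.1936, 7.6586)
cos θ_2 = (183.9500−9²−5²)/(2·9·5) = 0.8661; θ_2 = 29.9902° (elbow-up)
β = atan2(7.6586,-11.1936) = 145.6204°; ψ = atan2(2.4993,13.3306) = 10.6188°
θ_1 = β − ψ = 135.0017°
θ_3 = φ − θ_1 − θ_2 = 30.0081° (wrapped to (-180°,180°])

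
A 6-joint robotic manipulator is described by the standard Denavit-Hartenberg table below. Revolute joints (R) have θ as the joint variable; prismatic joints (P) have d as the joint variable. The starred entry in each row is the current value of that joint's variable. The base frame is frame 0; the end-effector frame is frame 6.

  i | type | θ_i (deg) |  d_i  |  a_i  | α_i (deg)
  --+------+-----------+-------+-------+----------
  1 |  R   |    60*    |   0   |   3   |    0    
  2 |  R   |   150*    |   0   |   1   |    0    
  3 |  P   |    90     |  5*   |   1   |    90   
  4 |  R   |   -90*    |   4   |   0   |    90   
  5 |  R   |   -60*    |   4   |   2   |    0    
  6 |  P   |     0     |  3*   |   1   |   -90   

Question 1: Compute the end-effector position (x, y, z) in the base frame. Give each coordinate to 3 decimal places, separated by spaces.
-3.580 6.593 3.500

after link 1: o_1 = (1.5000, 2.5981, 0.0000)
after link 2: o_2 = (0.6340, 2.0981, 0.0000)
after link 3: o_3 = (1.1340, 1.2321, 5.0000)
after link 4: o_4 = (-2.3301, -0.7679, 5.0000)
after link 5: o_5 = (-2.8301, 3.5622, 4.0000)
after link 6: o_6 = (-3.5801, 6.5933, 3.5000)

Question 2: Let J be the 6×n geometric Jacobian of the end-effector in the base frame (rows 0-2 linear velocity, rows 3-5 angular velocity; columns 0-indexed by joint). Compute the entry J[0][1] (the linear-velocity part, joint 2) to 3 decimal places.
axis z_1 = (0.0000,0.0000,1.0000); lever o_n−o_1 = (-5.0801,3.9952,3.5000)
cross product → J_v[:, 1] = (-3.9952,-5.0801,0.0000)
J_ω[:, 1] = z_1
entry J[0][1] = -3.9952

-3.995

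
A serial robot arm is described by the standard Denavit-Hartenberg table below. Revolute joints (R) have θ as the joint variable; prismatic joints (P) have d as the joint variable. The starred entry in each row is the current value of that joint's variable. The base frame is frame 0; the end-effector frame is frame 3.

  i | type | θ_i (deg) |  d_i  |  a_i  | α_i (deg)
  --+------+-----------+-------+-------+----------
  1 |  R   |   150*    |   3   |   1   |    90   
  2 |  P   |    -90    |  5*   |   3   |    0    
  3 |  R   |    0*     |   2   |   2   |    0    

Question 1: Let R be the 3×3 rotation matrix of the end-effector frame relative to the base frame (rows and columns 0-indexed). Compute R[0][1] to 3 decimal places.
-0.866

End-effector y-axis (col 1 of R) = (-0.8660,0.5000,0.0000)
R[0][1] = -0.8660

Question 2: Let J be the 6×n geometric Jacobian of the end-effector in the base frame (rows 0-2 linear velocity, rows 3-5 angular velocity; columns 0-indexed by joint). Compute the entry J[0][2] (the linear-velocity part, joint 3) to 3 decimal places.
-1.732

axis z_2 = (0.5000,0.8660,0.0000); lever o_n−o_2 = (1.0000,1.7321,-2.0000)
cross product → J_v[:, 2] = (-1.7321,1.0000,0.0000)
J_ω[:, 2] = z_2
entry J[0][2] = -1.7321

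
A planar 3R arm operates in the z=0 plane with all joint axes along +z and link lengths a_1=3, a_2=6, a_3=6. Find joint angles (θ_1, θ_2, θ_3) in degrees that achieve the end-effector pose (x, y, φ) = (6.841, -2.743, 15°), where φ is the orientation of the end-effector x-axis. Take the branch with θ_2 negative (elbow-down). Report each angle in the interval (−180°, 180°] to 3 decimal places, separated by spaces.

29.993 -134.992 119.999

wrist centre = target − a_3·(cos φ, sin φ) = (1.0454, -4.2959)
cos θ_2 = (19.5478−3²−6²)/(2·3·6) = -0.7070; θ_2 = -134.9917° (elbow-down)
β = atan2(-4.2959,1.0454) = -76.3225°; ψ = atan2(-4.2433,-1.2420) = -106.3151°
θ_1 = β − ψ = 29.9926°
θ_3 = φ − θ_1 − θ_2 = 119.9991° (wrapped to (-180°,180°])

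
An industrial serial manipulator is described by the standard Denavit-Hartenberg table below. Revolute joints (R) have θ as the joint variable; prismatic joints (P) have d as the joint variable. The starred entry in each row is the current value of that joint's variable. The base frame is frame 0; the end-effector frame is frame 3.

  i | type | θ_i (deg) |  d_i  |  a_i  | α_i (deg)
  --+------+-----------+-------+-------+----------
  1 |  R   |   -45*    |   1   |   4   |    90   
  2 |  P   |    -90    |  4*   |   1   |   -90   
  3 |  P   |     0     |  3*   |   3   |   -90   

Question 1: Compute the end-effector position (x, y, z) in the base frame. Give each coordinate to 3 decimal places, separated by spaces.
2.121 -7.778 -3.000

after link 1: o_1 = (2.8284, -2.8284, 1.0000)
after link 2: o_2 = (0.0000, -5.6569, 0.0000)
after link 3: o_3 = (2.1213, -7.7782, -3.0000)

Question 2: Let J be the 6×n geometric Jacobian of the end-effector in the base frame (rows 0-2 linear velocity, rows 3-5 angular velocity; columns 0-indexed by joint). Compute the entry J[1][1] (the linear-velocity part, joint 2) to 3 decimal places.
-0.707

prismatic axis z_1 = (-0.7071,-0.7071,0.0000)
J_v[:, 1] = z_1; J_ω[:, 1] = (0,0,0)
entry J[1][1] = -0.7071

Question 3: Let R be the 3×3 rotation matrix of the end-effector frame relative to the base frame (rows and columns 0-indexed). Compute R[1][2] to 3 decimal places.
0.707

End-effector z-axis (col 2 of R) = (0.7071,0.7071,-0.0000)
R[1][2] = 0.7071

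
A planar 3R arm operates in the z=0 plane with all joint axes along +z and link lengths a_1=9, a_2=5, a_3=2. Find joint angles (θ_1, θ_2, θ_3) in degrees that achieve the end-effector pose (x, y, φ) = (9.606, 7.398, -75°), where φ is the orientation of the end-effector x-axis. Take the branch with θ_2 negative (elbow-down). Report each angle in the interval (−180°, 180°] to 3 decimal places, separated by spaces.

wrist centre = target − a_3·(cos φ, sin φ) = (9.0884, 9.3299)
cos θ_2 = (169.6445−9²−5²)/(2·9·5) = 0.7072; θ_2 = -44.9956° (elbow-down)
β = atan2(9.3299,9.0884) = 45.7512°; ψ = atan2(-3.5353,12.5358) = -15.7492°
θ_1 = β − ψ = 61.5004°
θ_3 = φ − θ_1 − θ_2 = -91.5047° (wrapped to (-180°,180°])

61.500 -44.996 -91.505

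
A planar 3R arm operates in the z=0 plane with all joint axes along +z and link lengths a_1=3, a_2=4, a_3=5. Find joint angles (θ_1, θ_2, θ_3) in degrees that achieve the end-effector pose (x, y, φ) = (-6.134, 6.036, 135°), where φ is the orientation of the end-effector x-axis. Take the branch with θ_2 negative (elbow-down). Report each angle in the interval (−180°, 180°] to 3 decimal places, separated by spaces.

-150.010 -119.988 44.998

wrist centre = target − a_3·(cos φ, sin φ) = (-2.5985, 2.5005)
cos θ_2 = (13.0044−3²−4²)/(2·3·4) = -0.4998; θ_2 = -119.9880° (elbow-down)
β = atan2(2.5005,-2.5985) = 136.1011°; ψ = atan2(-3.4645,1.0007) = -73.8886°
θ_1 = β − ψ = 209.9897°
θ_3 = φ − θ_1 − θ_2 = 44.9983° (wrapped to (-180°,180°])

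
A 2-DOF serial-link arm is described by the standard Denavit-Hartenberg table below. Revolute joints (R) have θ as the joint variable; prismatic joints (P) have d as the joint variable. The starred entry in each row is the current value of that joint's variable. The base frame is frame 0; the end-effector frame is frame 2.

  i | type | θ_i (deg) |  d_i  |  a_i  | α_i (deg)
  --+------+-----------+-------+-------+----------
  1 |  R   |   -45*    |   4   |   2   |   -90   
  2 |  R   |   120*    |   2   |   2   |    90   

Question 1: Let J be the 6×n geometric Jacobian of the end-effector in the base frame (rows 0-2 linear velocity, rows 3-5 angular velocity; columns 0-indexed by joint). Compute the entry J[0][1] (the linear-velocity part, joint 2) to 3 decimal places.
axis z_1 = (0.7071,0.7071,0.0000); lever o_n−o_1 = (0.7071,2.1213,-1.7321)
cross product → J_v[:, 1] = (-1.2247,1.2247,1.0000)
J_ω[:, 1] = z_1
entry J[0][1] = -1.2247

-1.225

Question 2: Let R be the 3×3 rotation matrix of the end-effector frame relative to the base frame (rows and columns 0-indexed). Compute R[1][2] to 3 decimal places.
-0.612

End-effector z-axis (col 2 of R) = (0.6124,-0.6124,-0.5000)
R[1][2] = -0.6124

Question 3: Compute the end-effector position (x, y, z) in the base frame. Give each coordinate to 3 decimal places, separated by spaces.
2.121 0.707 2.268

after link 1: o_1 = (1.4142, -1.4142, 4.0000)
after link 2: o_2 = (2.1213, 0.7071, 2.2679)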